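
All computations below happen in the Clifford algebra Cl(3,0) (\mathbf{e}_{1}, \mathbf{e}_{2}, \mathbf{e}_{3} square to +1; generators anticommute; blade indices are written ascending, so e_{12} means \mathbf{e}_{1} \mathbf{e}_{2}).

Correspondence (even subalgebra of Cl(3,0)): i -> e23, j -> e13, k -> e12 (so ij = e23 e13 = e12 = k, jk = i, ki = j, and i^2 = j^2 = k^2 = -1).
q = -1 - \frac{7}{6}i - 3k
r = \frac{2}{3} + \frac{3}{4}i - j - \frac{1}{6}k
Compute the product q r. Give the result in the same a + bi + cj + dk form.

In blades: q = -1 - 3 e_{12} - \frac{7}{6} e_{23}, r = \frac{2}{3} - \frac{1}{6} e_{12} - e_{13} + \frac{3}{4} e_{23}.
Distribute q over r term by term (generator squares from the signature, products reordered to ascending indices): (-1)*r = -\frac{2}{3} + \frac{1}{6} e_{12} + e_{13} - \frac{3}{4} e_{23}; (-3 e_{12})*r = -\frac{1}{2} - 2 e_{12} - \frac{9}{4} e_{13} - 3 e_{23}; (-\frac{7}{6} e_{23})*r = \frac{7}{8} + \frac{7}{6} e_{12} - \frac{7}{36} e_{13} - \frac{7}{9} e_{23}.
Sum: -\frac{7}{24} - \frac{2}{3} e_{12} - \frac{13}{9} e_{13} - \frac{163}{36} e_{23}; translating back through the correspondence:
Answer: -\frac{7}{24} - \frac{163}{36}i - \frac{13}{9}j - \frac{2}{3}k


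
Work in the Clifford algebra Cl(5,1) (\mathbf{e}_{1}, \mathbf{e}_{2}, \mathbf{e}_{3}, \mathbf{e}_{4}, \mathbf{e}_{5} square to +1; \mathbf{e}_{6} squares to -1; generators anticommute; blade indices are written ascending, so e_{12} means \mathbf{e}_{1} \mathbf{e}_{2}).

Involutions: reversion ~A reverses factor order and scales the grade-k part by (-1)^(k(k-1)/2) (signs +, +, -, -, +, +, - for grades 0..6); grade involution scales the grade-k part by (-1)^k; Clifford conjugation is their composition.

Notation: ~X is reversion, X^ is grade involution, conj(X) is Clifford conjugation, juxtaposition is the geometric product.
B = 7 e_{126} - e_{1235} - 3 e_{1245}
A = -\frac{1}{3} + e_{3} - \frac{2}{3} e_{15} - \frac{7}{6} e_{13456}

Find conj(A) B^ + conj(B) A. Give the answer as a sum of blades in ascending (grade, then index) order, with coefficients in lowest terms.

first term: \frac{2}{3} e_{23} + 2 e_{24} + e_{125} + \frac{7}{3} e_{126} + \frac{7}{2} e_{236} - \frac{7}{6} e_{246} - \frac{14}{3} e_{256} + \frac{1}{3} e_{1235} + 7 e_{1236} + e_{1245} + \frac{49}{6} e_{2345} + 3 e_{12345}
second term: -\frac{2}{3} e_{23} - 2 e_{24} + e_{125} - \frac{7}{3} e_{126} + \frac{7}{2} e_{236} - \frac{7}{6} e_{246} + \frac{14}{3} e_{256} + \frac{1}{3} e_{1235} - 7 e_{1236} + e_{1245} - \frac{49}{6} e_{2345} - 3 e_{12345}
Answer: 2 e_{125} + 7 e_{236} - \frac{7}{3} e_{246} + \frac{2}{3} e_{1235} + 2 e_{1245}


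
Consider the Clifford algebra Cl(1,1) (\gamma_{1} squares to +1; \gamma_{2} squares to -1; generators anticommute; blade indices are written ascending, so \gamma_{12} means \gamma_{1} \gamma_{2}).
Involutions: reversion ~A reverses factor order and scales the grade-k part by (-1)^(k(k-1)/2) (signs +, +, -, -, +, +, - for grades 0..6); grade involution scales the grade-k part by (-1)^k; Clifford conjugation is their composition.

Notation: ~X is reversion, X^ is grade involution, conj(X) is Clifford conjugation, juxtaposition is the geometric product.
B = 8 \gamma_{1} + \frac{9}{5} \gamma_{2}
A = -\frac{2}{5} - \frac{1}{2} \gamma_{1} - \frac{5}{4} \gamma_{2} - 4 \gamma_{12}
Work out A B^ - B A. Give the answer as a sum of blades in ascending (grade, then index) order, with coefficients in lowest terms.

first term: \frac{7}{4} - 4 \gamma_{1} - \frac{782}{25} \gamma_{2} - \frac{91}{10} \gamma_{12}
second term: -\frac{7}{4} - \frac{52}{5} \gamma_{1} - \frac{818}{25} \gamma_{2} - \frac{91}{10} \gamma_{12}
Answer: \frac{7}{2} + \frac{32}{5} \gamma_{1} + \frac{36}{25} \gamma_{2}


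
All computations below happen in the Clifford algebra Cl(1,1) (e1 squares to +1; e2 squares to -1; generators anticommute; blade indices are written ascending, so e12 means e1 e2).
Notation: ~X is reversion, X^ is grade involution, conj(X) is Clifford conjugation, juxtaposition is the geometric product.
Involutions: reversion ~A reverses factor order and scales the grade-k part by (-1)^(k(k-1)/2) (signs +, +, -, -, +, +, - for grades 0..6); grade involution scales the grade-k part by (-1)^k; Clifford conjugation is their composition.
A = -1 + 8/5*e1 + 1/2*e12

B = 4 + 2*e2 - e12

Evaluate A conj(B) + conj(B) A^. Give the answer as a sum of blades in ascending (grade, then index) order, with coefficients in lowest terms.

first term: -7/2 + 37/5*e1 + 18/5*e2 - 11/5*e12
second term: -7/2 - 37/5*e1 + 18/5*e2 - 11/5*e12
Answer: -7 + 36/5*e2 - 22/5*e12


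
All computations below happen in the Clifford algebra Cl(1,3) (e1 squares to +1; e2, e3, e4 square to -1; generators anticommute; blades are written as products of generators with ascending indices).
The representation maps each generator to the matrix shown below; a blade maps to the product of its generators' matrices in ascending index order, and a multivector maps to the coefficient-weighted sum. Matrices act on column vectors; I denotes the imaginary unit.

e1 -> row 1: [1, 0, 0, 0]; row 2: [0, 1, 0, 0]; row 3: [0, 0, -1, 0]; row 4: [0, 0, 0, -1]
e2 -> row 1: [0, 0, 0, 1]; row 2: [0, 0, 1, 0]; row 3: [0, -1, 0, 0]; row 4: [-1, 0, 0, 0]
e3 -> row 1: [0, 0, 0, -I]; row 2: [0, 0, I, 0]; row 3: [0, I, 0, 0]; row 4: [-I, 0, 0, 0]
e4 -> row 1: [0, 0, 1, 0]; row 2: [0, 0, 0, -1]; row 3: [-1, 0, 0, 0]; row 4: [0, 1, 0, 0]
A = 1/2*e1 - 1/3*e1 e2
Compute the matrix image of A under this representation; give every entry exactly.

Bivector images (products of the table entries): rho(e1 e2) = rho(e1)rho(e2) = row 1: [0, 0, 0, 1]; row 2: [0, 0, 1, 0]; row 3: [0, 1, 0, 0]; row 4: [1, 0, 0, 0].
M = (1/2)*rho(e1) + (-1/3)*rho(e1 e2), summed entrywise:
Answer: row 1: [1/2, 0, 0, -1/3]; row 2: [0, 1/2, -1/3, 0]; row 3: [0, -1/3, -1/2, 0]; row 4: [-1/3, 0, 0, -1/2]


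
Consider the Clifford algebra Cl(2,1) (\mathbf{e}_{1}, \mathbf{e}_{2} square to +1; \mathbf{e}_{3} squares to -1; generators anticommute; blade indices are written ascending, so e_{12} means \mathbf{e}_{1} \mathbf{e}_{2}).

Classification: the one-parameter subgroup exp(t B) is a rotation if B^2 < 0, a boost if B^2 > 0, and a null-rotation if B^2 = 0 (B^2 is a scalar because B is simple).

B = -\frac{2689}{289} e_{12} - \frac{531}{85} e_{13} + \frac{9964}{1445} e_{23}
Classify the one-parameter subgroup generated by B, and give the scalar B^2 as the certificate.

B^2 term by term: the squares give (-\frac{2689}{289})^2*(e_{12})^2 + (-\frac{531}{85})^2*(e_{13})^2 + (\frac{9964}{1445})^2*(e_{23})^2 = \frac{7230721}{83521}*(-1) + \frac{281961}{7225}*(+1) + \frac{99281296}{2088025}*(+1) = 0 (each basis 2-blade squares to minus the product of its generators' squares); cross terms between blades sharing an index anticommute and cancel. So B^2 = 0.
Answer: null-rotation, certificate B^2 = 0. Note: conjugating B changes its blade decomposition but never the scalar B^2 = 0, whose sign settles the classification.


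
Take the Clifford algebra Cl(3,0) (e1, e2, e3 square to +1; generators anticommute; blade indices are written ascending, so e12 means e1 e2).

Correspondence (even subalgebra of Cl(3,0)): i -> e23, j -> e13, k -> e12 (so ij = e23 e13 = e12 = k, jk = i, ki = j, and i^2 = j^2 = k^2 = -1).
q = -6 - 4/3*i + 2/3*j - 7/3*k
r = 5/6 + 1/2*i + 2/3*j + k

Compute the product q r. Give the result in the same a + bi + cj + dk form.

In blades: q = -6 - 7/3*e12 + 2/3*e13 - 4/3*e23, r = 5/6 + e12 + 2/3*e13 + 1/2*e23.
Distribute q over r term by term (generator squares from the signature, products reordered to ascending indices): (-6)*r = -5 - 6*e12 - 4*e13 - 3*e23; (-7/3*e12)*r = 7/3 - 35/18*e12 - 7/6*e13 + 14/9*e23; (2/3*e13)*r = -4/9 - 1/3*e12 + 5/9*e13 + 2/3*e23; (-4/3*e23)*r = 2/3 - 8/9*e12 + 4/3*e13 - 10/9*e23.
Sum: -22/9 - 55/6*e12 - 59/18*e13 - 17/9*e23; translating back through the correspondence:
Answer: -22/9 - 17/9*i - 59/18*j - 55/6*k


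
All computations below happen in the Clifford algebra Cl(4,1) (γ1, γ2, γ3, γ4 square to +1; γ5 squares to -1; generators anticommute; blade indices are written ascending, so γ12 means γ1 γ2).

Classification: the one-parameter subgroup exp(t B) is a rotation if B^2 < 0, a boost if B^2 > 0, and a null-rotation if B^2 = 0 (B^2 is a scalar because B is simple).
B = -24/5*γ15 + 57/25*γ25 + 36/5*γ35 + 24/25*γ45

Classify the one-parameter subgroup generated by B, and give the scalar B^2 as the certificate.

B^2 term by term: the squares give (-24/5)^2*(γ15)^2 + (57/25)^2*(γ25)^2 + (36/5)^2*(γ35)^2 + (24/25)^2*(γ45)^2 = 576/25*(+1) + 3249/625*(+1) + 1296/25*(+1) + 576/625*(+1) = 81 (each basis 2-blade squares to minus the product of its generators' squares); cross terms between blades sharing an index anticommute and cancel. So B^2 = 81.
Answer: boost, certificate B^2 = 81. B^2 = 81 is basis-independent, so its sign is the whole story.


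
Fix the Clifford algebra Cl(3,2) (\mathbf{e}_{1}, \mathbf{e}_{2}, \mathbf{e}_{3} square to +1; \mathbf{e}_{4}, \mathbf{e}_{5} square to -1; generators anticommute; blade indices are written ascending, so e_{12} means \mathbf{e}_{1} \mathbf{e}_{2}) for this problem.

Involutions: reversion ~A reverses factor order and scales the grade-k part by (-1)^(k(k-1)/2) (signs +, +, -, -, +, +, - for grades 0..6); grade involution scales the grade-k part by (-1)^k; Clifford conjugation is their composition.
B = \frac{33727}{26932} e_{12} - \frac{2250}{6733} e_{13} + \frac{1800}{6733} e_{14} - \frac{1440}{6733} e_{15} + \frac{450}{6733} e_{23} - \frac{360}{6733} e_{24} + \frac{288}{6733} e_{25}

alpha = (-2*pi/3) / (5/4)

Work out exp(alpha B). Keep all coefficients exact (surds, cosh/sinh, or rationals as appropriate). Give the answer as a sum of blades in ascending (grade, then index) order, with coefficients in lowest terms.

B^2 term by term: the squares give (\frac{33727}{26932})^2*(e_{12})^2 + (-\frac{2250}{6733})^2*(e_{13})^2 + (\frac{1800}{6733})^2*(e_{14})^2 + (-\frac{1440}{6733})^2*(e_{15})^2 + (\frac{450}{6733})^2*(e_{23})^2 + (-\frac{360}{6733})^2*(e_{24})^2 + (\frac{288}{6733})^2*(e_{25})^2 = \frac{1137510529}{725332624}*(-1) + \frac{5062500}{45333289}*(-1) + \frac{3240000}{45333289}*(+1) + \frac{2073600}{45333289}*(+1) + \frac{202500}{45333289}*(-1) + \frac{129600}{45333289}*(+1) + \frac{82944}{45333289}*(+1) = -\frac{25}{16} (each basis 2-blade squares to minus the product of its generators' squares); cross terms between blades sharing an index anticommute and cancel; the commuting (index-disjoint) pairs give grade-4 terms 2*c*c'*(blade product), which cancel blade by blade — e_{1234}: -\frac{1620000}{45333289} + \frac{1620000}{45333289} = 0; e_{1235}: \frac{1296000}{45333289} - \frac{1296000}{45333289} = 0; e_{1245}: -\frac{1036800}{45333289} + \frac{1036800}{45333289} = 0 — confirming B is simple. So B^2 = -\frac{25}{16}.
B^2 = -\frac{25}{16} — since the square is negative, the closed form is circular: l = \frac{5}{4}, alpha*l = - \frac{2 \pi}{3}, so exp(alpha B) = cos(- \frac{2 \pi}{3}) + (sin(- \frac{2 \pi}{3})/(\frac{5}{4}))*B = - \frac{1}{2} + (- \frac{2 \sqrt{3}}{5})*B.
Answer: - \frac{1}{2} - \frac{33727 \sqrt{3}}{67330} e_{12} + \frac{900 \sqrt{3}}{6733} e_{13} - \frac{720 \sqrt{3}}{6733} e_{14} + \frac{576 \sqrt{3}}{6733} e_{15} - \frac{180 \sqrt{3}}{6733} e_{23} + \frac{144 \sqrt{3}}{6733} e_{24} - \frac{576 \sqrt{3}}{33665} e_{25}


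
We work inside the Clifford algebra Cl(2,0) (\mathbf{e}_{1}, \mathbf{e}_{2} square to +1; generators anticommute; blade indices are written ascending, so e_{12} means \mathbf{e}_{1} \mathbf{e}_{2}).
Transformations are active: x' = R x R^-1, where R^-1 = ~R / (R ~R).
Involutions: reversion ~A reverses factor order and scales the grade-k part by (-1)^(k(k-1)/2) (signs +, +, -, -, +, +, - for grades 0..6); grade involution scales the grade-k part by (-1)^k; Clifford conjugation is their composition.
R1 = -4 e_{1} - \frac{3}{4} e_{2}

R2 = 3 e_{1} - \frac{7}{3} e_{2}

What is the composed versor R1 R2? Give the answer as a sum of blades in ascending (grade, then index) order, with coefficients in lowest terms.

Distribute over the terms of R1 (each basis-blade product reordered to ascending indices, repeated generators contracted through their squares):
(-4 e_{1}) R2 = -12 + \frac{28}{3} e_{12}
(-\frac{3}{4} e_{2}) R2 = \frac{7}{4} + \frac{9}{4} e_{12}
Summing the partial products and collecting blades:
Answer: -\frac{41}{4} + \frac{139}{12} e_{12}


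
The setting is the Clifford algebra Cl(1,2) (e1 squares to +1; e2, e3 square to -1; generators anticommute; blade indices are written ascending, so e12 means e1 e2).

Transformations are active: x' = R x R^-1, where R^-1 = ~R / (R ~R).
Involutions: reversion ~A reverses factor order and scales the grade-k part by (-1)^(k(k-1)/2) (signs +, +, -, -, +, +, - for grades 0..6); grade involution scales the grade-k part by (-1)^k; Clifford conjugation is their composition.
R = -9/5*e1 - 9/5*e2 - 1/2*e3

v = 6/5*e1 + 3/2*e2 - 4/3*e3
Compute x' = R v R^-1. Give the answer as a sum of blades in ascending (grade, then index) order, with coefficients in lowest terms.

~R = -9/5*e1 - 9/5*e2 - 1/2*e3, and R ~R = -1/4, so R^-1 = ~R / (-1/4).
R v = -19/150 - 27/50*e12 + 3*e13 + 63/20*e23
Answer: -378/125*e1 - 831/250*e2 + 62/75*e3


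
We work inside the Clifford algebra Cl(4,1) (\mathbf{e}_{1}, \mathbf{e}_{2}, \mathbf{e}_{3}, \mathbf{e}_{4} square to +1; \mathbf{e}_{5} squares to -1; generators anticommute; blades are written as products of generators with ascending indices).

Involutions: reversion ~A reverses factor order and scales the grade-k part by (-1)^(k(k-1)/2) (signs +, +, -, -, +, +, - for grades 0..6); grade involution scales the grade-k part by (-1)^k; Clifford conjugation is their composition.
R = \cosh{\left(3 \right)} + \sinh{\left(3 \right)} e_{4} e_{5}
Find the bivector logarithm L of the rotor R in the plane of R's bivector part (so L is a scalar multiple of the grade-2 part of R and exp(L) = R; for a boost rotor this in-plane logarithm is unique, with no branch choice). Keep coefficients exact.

The scalar part of R is \cosh{\left(3 \right)}, which fixes the rapidity magnitude through cosh (cosh is even, so it cannot fix the sign — the bivector part carries that); dividing the bivector part by sinh of the rapidity gives the plane, and L = rapidity * plane, where the joint sign ambiguity of (rapidity, plane) cancels in the product.
Concretely: cosh(rapidity) = \cosh{\left(3 \right)} gives rapidity = ±3, and since rapidity/sinh(rapidity) is even the sign is immaterial: L = (rapidity/sinh(rapidity)) * <R>_2 = (\frac{3}{\sinh{\left(3 \right)}}) * <R>_2.
Answer: 3 e_{4} e_{5}


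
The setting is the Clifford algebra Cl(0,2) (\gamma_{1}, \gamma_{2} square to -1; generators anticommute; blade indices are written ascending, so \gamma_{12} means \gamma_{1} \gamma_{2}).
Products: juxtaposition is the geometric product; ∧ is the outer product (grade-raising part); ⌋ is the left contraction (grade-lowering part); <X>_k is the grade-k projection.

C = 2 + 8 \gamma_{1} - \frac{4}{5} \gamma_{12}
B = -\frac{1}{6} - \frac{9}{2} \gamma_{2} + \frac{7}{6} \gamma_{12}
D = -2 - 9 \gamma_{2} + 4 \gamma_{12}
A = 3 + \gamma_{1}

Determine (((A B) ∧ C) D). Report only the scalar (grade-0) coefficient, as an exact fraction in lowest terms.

step 1: -\frac{1}{2} - \frac{1}{6} \gamma_{1} - \frac{44}{3} \gamma_{2} - \gamma_{12}
step 2: -1 - \frac{13}{3} \gamma_{1} - \frac{88}{3} \gamma_{2} + \frac{1736}{15} \gamma_{12}
step 3: -\frac{10874}{15} + \frac{13994}{15} \gamma_{1} + 85 \gamma_{2} - \frac{2947}{15} \gamma_{12}
Answer: -\frac{10874}{15}


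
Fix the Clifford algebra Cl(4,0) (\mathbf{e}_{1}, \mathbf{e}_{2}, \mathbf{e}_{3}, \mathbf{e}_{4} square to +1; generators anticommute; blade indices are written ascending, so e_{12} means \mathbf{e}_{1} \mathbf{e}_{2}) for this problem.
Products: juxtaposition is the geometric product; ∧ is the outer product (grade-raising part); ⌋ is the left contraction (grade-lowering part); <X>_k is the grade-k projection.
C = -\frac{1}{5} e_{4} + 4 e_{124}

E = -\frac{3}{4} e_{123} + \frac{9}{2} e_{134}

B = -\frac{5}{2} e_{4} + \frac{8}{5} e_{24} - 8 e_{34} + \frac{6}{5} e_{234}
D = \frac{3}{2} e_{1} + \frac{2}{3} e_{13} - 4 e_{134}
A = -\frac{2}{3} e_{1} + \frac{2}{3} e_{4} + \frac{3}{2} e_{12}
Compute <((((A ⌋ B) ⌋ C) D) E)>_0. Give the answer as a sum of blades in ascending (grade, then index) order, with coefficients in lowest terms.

step 1: -\frac{5}{3} - \frac{16}{15} e_{2} + \frac{16}{3} e_{3} + \frac{4}{5} e_{23}
step 2: \frac{1}{3} e_{4} + \frac{64}{15} e_{14} - \frac{20}{3} e_{124}
step 3: -\frac{256}{15} e_{3} - \frac{32}{5} e_{4} - \frac{4}{3} e_{13} - \frac{1}{2} e_{14} - \frac{80}{3} e_{23} - 10 e_{24} + \frac{128}{45} e_{34} + \frac{2}{9} e_{134} + \frac{40}{9} e_{234}
step 4: -1 - \frac{164}{5} e_{1} + e_{2} - \frac{9}{4} e_{3} + 6 e_{4} + \frac{164}{5} e_{12} - \frac{144}{5} e_{13} + \frac{1102}{15} e_{14} + \frac{1}{6} e_{24} + 45 e_{123} - \frac{1768}{15} e_{124} + \frac{15}{2} e_{134} - \frac{3}{8} e_{234} - \frac{24}{5} e_{1234}
step 5: -1
Answer: -1


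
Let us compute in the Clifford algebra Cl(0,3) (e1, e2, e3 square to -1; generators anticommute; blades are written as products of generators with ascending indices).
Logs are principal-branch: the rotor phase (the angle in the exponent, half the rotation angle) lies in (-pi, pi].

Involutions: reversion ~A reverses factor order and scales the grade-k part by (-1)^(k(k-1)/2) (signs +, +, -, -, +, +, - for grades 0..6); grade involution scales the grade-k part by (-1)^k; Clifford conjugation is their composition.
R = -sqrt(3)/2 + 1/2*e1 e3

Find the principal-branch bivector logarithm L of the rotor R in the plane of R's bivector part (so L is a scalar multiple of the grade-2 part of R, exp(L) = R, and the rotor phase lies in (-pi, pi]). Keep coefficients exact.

The scalar part of R is -sqrt(3)/2, so the principal-branch rotor phase is pinned; divide the bivector part by its sine to get the unit plane — L is the phase times that plane.
Concretely: cos(phase) = -sqrt(3)/2 gives phase = ±5*pi/6, and since phase/sin(phase) is even the sign is immaterial: L = (phase/sin(phase)) * <R>_2 = (5*pi/3) * <R>_2.
Answer: 5*pi/6*e1 e3


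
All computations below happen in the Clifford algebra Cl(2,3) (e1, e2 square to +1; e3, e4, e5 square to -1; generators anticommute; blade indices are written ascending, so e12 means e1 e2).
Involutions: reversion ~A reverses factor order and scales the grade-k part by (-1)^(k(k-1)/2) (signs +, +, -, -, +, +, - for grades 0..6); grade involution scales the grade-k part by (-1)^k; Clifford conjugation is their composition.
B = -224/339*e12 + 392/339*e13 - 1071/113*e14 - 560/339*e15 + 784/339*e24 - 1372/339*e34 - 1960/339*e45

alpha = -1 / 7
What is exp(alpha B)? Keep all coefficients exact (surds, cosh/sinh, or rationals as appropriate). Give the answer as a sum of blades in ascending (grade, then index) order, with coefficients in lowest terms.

B^2 term by term: the squares give (-224/339)^2*(e12)^2 + (392/339)^2*(e13)^2 + (-1071/113)^2*(e14)^2 + (-560/339)^2*(e15)^2 + (784/339)^2*(e24)^2 + (-1372/339)^2*(e34)^2 + (-1960/339)^2*(e45)^2 = 50176/114921*(-1) + 153664/114921*(+1) + 1147041/12769*(+1) + 313600/114921*(+1) + 614656/114921*(+1) + 1882384/114921*(-1) + 3841600/114921*(-1) = 49 (each basis 2-blade squares to minus the product of its generators' squares); cross terms between blades sharing an index anticommute and cancel; the commuting (index-disjoint) pairs give grade-4 terms 2*c*c'*(blade product), which cancel blade by blade — e1234: 614656/114921 - 614656/114921 = 0; e1245: 878080/114921 - 878080/114921 = 0; e1345: -1536640/114921 + 1536640/114921 = 0 — confirming B is simple. So B^2 = 49.
B^2 = 49 — B^2 > 0, so the exponential closes hyperbolically: l = 7, alpha*l = -1, so exp(alpha B) = cosh(-1) + (sinh(-1)/7)*B = cosh(1) + (-sinh(1)/7)*B.
Answer: cosh(1) + 32*sinh(1)/339*e12 - 56*sinh(1)/339*e13 + 153*sinh(1)/113*e14 + 80*sinh(1)/339*e15 - 112*sinh(1)/339*e24 + 196*sinh(1)/339*e34 + 280*sinh(1)/339*e45


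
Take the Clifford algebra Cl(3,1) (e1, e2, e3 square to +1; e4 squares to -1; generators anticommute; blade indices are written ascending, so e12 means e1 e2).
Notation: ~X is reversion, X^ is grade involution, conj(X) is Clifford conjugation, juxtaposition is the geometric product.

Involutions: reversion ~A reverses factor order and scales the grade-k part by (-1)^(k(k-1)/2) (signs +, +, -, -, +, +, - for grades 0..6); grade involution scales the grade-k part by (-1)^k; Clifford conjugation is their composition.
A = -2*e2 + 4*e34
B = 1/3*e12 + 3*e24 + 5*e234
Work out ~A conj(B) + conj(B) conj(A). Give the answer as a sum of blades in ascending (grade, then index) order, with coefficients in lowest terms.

first term: -2/3*e1 - 20*e2 + 6*e4 - 12*e23 - 10*e34 + 4/3*e1234
second term: -2/3*e1 - 20*e2 + 6*e4 + 12*e23 + 10*e34 + 4/3*e1234
Answer: -4/3*e1 - 40*e2 + 12*e4 + 8/3*e1234


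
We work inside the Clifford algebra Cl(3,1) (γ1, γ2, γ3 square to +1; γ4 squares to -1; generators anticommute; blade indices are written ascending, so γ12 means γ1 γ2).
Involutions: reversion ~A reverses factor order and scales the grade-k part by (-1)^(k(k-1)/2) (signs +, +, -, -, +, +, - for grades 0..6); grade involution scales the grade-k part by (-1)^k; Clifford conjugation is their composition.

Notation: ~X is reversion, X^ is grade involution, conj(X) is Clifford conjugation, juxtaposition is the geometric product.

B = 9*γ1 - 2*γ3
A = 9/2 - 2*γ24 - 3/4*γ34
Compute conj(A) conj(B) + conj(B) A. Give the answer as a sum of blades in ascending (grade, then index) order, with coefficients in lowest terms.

first term: -81/2*γ1 + 9*γ3 - 3/2*γ4 - 18*γ124 - 27/4*γ134 - 4*γ234
second term: -81/2*γ1 + 9*γ3 - 3/2*γ4 + 18*γ124 + 27/4*γ134 + 4*γ234
Answer: -81*γ1 + 18*γ3 - 3*γ4


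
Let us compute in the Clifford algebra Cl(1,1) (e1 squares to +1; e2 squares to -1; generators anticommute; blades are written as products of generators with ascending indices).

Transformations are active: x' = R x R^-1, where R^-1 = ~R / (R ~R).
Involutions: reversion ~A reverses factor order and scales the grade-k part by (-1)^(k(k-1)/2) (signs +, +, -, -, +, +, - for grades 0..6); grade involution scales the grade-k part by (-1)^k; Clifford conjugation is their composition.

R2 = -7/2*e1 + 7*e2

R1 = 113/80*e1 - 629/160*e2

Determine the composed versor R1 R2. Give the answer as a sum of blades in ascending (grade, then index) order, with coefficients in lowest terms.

Distribute over the terms of R1 (each basis-blade product reordered to ascending indices, repeated generators contracted through their squares):
(113/80*e1) R2 = -791/160 + 791/80*e1 e2
(-629/160*e2) R2 = 4403/160 - 4403/320*e1 e2
Summing the partial products and collecting blades:
Answer: 903/40 - 1239/320*e1 e2


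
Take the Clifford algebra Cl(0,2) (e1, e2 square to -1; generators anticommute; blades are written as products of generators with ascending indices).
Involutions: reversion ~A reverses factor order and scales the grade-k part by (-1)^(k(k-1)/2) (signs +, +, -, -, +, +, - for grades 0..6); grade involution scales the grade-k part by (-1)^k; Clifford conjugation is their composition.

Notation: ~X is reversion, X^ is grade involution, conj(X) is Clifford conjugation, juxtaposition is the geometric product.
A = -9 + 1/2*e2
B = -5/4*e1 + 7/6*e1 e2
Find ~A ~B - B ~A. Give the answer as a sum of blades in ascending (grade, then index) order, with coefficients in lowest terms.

first term: 32/3*e1 + 89/8*e1 e2
second term: 32/3*e1 - 89/8*e1 e2
Answer: 89/4*e1 e2


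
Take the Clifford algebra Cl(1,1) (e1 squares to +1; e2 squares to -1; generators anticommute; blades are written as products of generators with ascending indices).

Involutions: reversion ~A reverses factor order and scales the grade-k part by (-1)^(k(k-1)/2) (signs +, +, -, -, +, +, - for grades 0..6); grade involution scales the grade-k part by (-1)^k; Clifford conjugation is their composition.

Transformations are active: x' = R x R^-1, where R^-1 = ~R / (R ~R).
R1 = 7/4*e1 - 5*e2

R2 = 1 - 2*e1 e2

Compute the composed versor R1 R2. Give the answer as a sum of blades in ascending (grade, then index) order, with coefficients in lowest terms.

Distribute over the terms of R1 (each basis-blade product reordered to ascending indices, repeated generators contracted through their squares):
(7/4*e1) R2 = 7/4*e1 - 7/2*e2
(-5*e2) R2 = 10*e1 - 5*e2
Summing the partial products and collecting blades:
Answer: 47/4*e1 - 17/2*e2


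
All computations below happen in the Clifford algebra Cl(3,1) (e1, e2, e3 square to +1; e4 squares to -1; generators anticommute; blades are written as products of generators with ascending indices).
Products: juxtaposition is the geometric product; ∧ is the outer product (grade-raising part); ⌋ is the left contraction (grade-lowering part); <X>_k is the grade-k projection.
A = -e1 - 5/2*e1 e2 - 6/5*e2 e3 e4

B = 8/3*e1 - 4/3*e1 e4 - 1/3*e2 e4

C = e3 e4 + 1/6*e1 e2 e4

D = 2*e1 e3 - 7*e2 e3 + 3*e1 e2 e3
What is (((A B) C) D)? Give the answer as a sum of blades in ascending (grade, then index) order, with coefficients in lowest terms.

step 1: -8/3 + 20/3*e2 - 2/5*e3 + 4/3*e4 + 5/6*e1 e4 - 10/3*e2 e4 + 8/5*e1 e2 e3 + 1/3*e1 e2 e4 + 16/5*e1 e2 e3 e4
step 2: 1/18 - 5/9*e1 - 5/36*e2 + 28/15*e3 - 2/5*e4 + 134/45*e1 e2 + 5/6*e1 e3 - 10/9*e1 e4 - 10/3*e2 e3 - 44/15*e3 e4 + 1/3*e1 e2 e3 + 52/45*e1 e2 e4 + 20/3*e2 e3 e4 - 1/15*e1 e2 e3 e4
step 3: -26 + 43/5*e1 + 487/30*e2 - 1633/180*e3 + 697/15*e4 + 143/30*e1 e2 - 1219/60*e1 e3 + 127/5*e1 e4 - 721/90*e2 e3 - 62/3*e2 e4 + 56/45*e3 e4 + 13/3*e1 e2 e3 + 332/15*e1 e2 e4 - 80/9*e1 e3 e4 + 172/45*e2 e3 e4 + 404/45*e1 e2 e3 e4
Answer: -26 + 43/5*e1 + 487/30*e2 - 1633/180*e3 + 697/15*e4 + 143/30*e1 e2 - 1219/60*e1 e3 + 127/5*e1 e4 - 721/90*e2 e3 - 62/3*e2 e4 + 56/45*e3 e4 + 13/3*e1 e2 e3 + 332/15*e1 e2 e4 - 80/9*e1 e3 e4 + 172/45*e2 e3 e4 + 404/45*e1 e2 e3 e4


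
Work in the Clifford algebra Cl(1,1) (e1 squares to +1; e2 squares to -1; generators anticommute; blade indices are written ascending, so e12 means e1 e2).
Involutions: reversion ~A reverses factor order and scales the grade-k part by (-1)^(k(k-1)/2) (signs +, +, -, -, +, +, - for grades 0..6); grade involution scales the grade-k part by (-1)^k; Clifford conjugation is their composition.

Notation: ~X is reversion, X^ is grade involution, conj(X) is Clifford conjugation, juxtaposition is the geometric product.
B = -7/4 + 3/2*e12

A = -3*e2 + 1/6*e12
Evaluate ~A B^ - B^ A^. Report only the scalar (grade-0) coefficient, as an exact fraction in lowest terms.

first term: -1/4 - 9/2*e1 + 21/4*e2 + 7/24*e12
second term: 1/4 - 9/2*e1 - 21/4*e2 - 7/24*e12
Answer: -1/2


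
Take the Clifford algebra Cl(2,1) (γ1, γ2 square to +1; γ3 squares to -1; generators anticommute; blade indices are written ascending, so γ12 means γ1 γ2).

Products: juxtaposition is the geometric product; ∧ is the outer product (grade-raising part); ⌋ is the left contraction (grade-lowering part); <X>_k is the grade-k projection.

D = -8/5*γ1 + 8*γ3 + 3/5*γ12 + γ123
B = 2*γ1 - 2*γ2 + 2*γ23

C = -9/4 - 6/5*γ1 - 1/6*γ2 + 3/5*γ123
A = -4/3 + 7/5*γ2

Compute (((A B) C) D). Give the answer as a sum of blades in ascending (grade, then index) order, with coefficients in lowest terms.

step 1: -14/5 - 8/3*γ1 + 8/3*γ2 + 14/5*γ3 - 14/5*γ12 - 8/3*γ23
step 2: 163/18 + 617/75*γ1 - 667/75*γ2 - 2279/450*γ3 + 3719/450*γ12 + 44/25*γ13 + 73/15*γ23 + 38/25*γ123
step 3: 53807/2250 - 20662/1125*γ1 - 25351/1125*γ2 + 16521/250*γ3 - 17878/1125*γ12 + 71644/1125*γ13 - 8037/125*γ23 + 72389/1125*γ123
Answer: 53807/2250 - 20662/1125*γ1 - 25351/1125*γ2 + 16521/250*γ3 - 17878/1125*γ12 + 71644/1125*γ13 - 8037/125*γ23 + 72389/1125*γ123


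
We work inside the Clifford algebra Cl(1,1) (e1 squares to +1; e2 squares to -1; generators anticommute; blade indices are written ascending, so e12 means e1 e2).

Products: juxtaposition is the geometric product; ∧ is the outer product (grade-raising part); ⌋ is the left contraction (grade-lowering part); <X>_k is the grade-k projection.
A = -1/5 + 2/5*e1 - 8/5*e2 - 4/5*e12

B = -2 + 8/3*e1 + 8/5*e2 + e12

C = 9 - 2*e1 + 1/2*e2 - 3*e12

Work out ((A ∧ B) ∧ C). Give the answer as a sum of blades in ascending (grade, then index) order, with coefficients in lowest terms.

step 1: 2/5 - 4/3*e1 + 72/25*e2 + 473/75*e12
step 2: 18/5 - 64/5*e1 + 653/25*e2 + 4549/75*e12
Answer: 18/5 - 64/5*e1 + 653/25*e2 + 4549/75*e12


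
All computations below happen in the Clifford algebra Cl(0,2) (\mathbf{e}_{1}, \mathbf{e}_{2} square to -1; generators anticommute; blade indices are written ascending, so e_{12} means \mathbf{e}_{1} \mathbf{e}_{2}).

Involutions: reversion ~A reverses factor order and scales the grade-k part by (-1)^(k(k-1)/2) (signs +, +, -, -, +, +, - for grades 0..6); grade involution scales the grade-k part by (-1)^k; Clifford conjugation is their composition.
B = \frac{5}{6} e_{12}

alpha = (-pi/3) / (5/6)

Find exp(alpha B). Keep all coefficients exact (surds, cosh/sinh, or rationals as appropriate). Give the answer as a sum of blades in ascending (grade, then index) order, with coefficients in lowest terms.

B^2 = (\frac{5}{6})^2*(e_{12})^2 = \frac{25}{36}*(-1) = -\frac{25}{36} (a basis 2-blade squares to minus the product of its generators' squares).
B^2 = -\frac{25}{36} — circular case — the even/odd split gives cos and sin: l = \frac{5}{6}, alpha*l = - \frac{\pi}{3}, so exp(alpha B) = cos(- \frac{\pi}{3}) + (sin(- \frac{\pi}{3})/(\frac{5}{6}))*B = \frac{1}{2} + (- \frac{3 \sqrt{3}}{5})*B.
Answer: \frac{1}{2} - \frac{\sqrt{3}}{2} e_{12}


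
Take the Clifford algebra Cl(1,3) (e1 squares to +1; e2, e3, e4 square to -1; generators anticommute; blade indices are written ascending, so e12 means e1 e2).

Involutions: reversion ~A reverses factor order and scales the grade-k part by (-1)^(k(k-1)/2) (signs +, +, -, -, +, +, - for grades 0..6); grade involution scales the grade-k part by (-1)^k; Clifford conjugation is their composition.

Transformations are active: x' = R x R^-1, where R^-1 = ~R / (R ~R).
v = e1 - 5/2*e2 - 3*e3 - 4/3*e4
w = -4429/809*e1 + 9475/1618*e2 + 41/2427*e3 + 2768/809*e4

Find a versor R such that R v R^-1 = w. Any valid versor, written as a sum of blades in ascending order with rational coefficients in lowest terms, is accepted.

The midline construction: v and w both square to -577/36, so reflecting in their sum -3620/809*e1 + 2715/809*e2 - 7240/2427*e3 + 5068/2427*e4 exchanges them.
Answer: -3620/809*e1 + 2715/809*e2 - 7240/2427*e3 + 5068/2427*e4


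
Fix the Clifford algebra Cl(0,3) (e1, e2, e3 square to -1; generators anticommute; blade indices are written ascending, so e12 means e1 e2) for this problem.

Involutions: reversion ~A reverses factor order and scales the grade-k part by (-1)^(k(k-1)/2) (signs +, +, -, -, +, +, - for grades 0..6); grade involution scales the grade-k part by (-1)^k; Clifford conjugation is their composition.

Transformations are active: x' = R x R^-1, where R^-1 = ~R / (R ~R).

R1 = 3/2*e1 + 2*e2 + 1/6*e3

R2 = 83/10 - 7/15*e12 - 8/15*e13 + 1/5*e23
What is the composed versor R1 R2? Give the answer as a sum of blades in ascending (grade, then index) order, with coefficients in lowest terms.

Distribute over the terms of R1 (each basis-blade product reordered to ascending indices, repeated generators contracted through their squares):
(3/2*e1) R2 = 249/20*e1 + 7/10*e2 + 4/5*e3 + 3/10*e123
(2*e2) R2 = -14/15*e1 + 83/5*e2 - 2/5*e3 + 16/15*e123
(1/6*e3) R2 = -4/45*e1 + 1/30*e2 + 83/60*e3 - 7/90*e123
Summing the partial products and collecting blades:
Answer: 2057/180*e1 + 52/3*e2 + 107/60*e3 + 58/45*e123


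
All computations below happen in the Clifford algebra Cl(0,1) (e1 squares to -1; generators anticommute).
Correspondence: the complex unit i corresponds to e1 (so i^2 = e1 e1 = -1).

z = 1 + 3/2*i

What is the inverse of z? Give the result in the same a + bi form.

In blades: z = 1 + 3/2*e1.
With qbar = 1 - 3/2*e1 (scalar fixed, mapped units negated), z qbar = 13/4 (the sum of squared coefficients), so z^-1 = qbar / (13/4) = 4/13 - 6/13*e1; translating back:
Answer: 4/13 - 6/13*i


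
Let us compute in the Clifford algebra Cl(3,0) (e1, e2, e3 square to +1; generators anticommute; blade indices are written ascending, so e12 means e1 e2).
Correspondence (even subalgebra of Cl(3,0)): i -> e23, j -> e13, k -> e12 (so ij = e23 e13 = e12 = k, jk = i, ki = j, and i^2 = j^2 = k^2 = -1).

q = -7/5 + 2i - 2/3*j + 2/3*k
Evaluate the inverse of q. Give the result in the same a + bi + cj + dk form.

In blades: q = -7/5 + 2/3*e12 - 2/3*e13 + 2*e23.
With qbar = -7/5 - 2/3*e12 + 2/3*e13 - 2*e23 (scalar fixed, mapped units negated), q qbar = 1541/225 (the sum of squared coefficients), so q^-1 = qbar / (1541/225) = -315/1541 - 150/1541*e12 + 150/1541*e13 - 450/1541*e23; translating back:
Answer: -315/1541 - 450/1541*i + 150/1541*j - 150/1541*k


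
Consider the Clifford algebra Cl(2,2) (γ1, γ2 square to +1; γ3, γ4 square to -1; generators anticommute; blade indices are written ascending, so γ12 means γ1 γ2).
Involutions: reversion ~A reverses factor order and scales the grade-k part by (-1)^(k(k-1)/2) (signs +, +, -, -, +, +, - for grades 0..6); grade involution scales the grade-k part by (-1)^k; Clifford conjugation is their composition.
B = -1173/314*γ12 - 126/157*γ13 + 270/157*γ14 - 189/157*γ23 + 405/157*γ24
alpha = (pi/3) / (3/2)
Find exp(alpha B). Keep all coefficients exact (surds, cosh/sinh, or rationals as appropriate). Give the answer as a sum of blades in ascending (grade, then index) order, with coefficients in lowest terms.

B^2 term by term: the squares give (-1173/314)^2*(γ12)^2 + (-126/157)^2*(γ13)^2 + (270/157)^2*(γ14)^2 + (-189/157)^2*(γ23)^2 + (405/157)^2*(γ24)^2 = 1375929/98596*(-1) + 15876/24649*(+1) + 72900/24649*(+1) + 35721/24649*(+1) + 164025/24649*(+1) = -9/4 (each basis 2-blade squares to minus the product of its generators' squares); cross terms between blades sharing an index anticommute and cancel; the commuting (index-disjoint) pairs give grade-4 terms 2*c*c'*(blade product), which cancel blade by blade — γ1234: 102060/24649 - 102060/24649 = 0 — confirming B is simple. So B^2 = -9/4.
B^2 = -9/4 — B^2 < 0, so the exponential closes trigonometrically: l = 3/2, alpha*l = pi/3, so exp(alpha B) = cos(pi/3) + (sin(pi/3)/(3/2))*B = 1/2 + (sqrt(3)/3)*B.
Answer: 1/2 - 391*sqrt(3)/314*γ12 - 42*sqrt(3)/157*γ13 + 90*sqrt(3)/157*γ14 - 63*sqrt(3)/157*γ23 + 135*sqrt(3)/157*γ24


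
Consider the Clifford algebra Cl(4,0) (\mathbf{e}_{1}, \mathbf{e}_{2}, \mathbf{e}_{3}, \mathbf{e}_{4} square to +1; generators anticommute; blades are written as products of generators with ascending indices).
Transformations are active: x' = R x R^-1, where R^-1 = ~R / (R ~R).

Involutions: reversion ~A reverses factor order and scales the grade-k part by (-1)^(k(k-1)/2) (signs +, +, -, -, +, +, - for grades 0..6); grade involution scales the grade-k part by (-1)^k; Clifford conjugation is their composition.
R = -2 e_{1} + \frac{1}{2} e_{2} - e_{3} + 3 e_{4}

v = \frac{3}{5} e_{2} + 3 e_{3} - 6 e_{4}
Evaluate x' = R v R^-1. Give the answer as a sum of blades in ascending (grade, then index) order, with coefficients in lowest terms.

~R = -2 e_{1} + \frac{1}{2} e_{2} - e_{3} + 3 e_{4}, and R ~R = \frac{57}{4}, so R^-1 = ~R / (\frac{57}{4}).
R v = -\frac{207}{10} - \frac{6}{5} e_{1} e_{2} - 6 e_{1} e_{3} + 12 e_{1} e_{4} + \frac{21}{10} e_{2} e_{3} - \frac{24}{5} e_{2} e_{4} - 3 e_{3} e_{4}
Answer: \frac{552}{95} e_{1} - \frac{39}{19} e_{2} - \frac{9}{95} e_{3} - \frac{258}{95} e_{4}


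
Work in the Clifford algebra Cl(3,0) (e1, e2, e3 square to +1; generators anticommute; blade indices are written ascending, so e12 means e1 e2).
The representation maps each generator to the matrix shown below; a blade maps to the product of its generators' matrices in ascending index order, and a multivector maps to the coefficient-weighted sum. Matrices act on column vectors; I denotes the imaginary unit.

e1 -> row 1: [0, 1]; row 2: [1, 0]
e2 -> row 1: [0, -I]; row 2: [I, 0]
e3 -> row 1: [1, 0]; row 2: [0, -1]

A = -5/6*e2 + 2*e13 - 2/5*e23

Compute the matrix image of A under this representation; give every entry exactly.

Bivector images (products of the table entries): rho(e13) = rho(e1)rho(e3) = row 1: [0, -1]; row 2: [1, 0]; rho(e23) = rho(e2)rho(e3) = row 1: [0, I]; row 2: [I, 0].
M = (-5/6)*rho(e2) + (2)*rho(e13) + (-2/5)*rho(e23), summed entrywise:
Answer: row 1: [0, -2 + 13*I/30]; row 2: [2 - 37*I/30, 0]


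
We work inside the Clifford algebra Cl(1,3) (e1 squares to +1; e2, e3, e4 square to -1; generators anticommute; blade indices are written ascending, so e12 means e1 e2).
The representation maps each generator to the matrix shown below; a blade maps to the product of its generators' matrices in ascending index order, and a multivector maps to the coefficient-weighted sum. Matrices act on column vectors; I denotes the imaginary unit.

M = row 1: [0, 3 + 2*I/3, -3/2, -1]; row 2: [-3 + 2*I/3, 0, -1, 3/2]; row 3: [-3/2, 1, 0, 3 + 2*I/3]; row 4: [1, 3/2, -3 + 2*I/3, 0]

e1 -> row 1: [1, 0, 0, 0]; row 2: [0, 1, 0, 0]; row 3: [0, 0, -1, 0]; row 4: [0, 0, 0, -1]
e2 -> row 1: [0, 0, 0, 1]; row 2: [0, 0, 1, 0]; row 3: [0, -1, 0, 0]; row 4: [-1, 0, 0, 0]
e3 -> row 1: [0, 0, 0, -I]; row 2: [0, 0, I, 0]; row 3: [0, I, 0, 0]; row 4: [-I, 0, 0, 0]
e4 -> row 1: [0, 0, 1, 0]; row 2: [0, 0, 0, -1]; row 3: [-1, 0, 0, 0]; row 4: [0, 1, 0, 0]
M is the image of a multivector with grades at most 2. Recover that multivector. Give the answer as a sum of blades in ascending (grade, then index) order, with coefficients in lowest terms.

Method: the blade images are trace-orthogonal — tr(rho(e_A) rho(e_B)^-1) = 4 if A = B and 0 otherwise — and rho(e_A)^-1 = (e_A)^2 * rho(e_A) with (e_A)^2 = +1 or -1, so the coefficient of e_A in the preimage is (e_A)^2 * tr(M rho(e_A))/4.
Nonzero projections over blades of grade <= 2: e2: (e2)^2 = -1, tr(M rho(e2)) = 4, coefficient -1; e14: (e14)^2 = +1, tr(M rho(e14)) = -6, coefficient -3/2; e24: (e24)^2 = -1, tr(M rho(e24)) = -12, coefficient 3; e34: (e34)^2 = -1, tr(M rho(e34)) = 8/3, coefficient -2/3. Every other blade of grade <= 2 projects to 0.
Answer: -e2 - 3/2*e14 + 3*e24 - 2/3*e34


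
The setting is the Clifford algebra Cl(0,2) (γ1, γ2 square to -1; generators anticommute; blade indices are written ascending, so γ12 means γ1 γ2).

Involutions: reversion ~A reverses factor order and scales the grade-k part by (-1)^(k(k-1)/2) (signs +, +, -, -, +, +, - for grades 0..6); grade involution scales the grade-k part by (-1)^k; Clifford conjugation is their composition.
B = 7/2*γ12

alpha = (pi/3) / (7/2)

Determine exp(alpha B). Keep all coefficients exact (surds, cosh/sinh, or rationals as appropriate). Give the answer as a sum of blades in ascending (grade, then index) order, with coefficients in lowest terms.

B^2 = (7/2)^2*(γ12)^2 = 49/4*(-1) = -49/4 (a basis 2-blade squares to minus the product of its generators' squares).
B^2 = -49/4 — a negative square means the series sums to a rotation: l = 7/2, alpha*l = pi/3, so exp(alpha B) = cos(pi/3) + (sin(pi/3)/(7/2))*B = 1/2 + (sqrt(3)/7)*B.
Answer: 1/2 + sqrt(3)/2*γ12


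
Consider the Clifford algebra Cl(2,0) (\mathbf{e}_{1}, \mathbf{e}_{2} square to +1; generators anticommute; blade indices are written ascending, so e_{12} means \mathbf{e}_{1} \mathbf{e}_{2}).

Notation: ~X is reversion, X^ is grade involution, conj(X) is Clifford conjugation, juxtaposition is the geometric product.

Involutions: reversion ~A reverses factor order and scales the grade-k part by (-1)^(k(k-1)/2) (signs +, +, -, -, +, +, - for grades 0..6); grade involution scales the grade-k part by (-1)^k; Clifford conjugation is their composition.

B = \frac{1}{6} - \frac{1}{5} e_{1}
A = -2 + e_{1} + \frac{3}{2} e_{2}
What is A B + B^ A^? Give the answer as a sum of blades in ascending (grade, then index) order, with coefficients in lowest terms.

first term: -\frac{8}{15} + \frac{17}{30} e_{1} + \frac{1}{4} e_{2} + \frac{3}{10} e_{12}
second term: -\frac{8}{15} - \frac{17}{30} e_{1} - \frac{1}{4} e_{2} - \frac{3}{10} e_{12}
Answer: -\frac{16}{15}
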